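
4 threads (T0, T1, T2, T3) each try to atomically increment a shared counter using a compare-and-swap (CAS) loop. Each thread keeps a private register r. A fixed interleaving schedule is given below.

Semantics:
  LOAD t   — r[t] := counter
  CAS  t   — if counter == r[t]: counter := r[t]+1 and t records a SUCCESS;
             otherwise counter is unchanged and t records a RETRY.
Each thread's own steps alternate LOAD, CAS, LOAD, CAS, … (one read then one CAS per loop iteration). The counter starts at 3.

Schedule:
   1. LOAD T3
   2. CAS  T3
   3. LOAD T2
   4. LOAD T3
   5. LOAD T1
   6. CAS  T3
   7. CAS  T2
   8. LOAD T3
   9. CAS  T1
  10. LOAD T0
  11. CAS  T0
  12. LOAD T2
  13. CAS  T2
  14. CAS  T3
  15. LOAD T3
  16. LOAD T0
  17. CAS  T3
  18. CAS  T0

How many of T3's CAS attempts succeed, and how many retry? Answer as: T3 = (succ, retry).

#1 T3 reads 3
#2 T3 CAS(3→4) writes; counter now 4
#3 T2 reads 4
#4 T3 reads 4
#5 T1 reads 4
#6 T3 CAS(4→5) writes; counter now 5
#7 T2 CAS(4→5) fails; counter now 5
#8 T3 reads 5
#9 T1 CAS(4→5) fails; counter now 5
#10 T0 reads 5
#11 T0 CAS(5→6) writes; counter now 6
#12 T2 reads 6
#13 T2 CAS(6→7) writes; counter now 7
#14 T3 CAS(5→6) fails; counter now 7
#15 T3 reads 7
#16 T0 reads 7
#17 T3 CAS(7→8) writes; counter now 8
#18 T0 CAS(7→8) fails; counter now 8

T3 = (3, 1)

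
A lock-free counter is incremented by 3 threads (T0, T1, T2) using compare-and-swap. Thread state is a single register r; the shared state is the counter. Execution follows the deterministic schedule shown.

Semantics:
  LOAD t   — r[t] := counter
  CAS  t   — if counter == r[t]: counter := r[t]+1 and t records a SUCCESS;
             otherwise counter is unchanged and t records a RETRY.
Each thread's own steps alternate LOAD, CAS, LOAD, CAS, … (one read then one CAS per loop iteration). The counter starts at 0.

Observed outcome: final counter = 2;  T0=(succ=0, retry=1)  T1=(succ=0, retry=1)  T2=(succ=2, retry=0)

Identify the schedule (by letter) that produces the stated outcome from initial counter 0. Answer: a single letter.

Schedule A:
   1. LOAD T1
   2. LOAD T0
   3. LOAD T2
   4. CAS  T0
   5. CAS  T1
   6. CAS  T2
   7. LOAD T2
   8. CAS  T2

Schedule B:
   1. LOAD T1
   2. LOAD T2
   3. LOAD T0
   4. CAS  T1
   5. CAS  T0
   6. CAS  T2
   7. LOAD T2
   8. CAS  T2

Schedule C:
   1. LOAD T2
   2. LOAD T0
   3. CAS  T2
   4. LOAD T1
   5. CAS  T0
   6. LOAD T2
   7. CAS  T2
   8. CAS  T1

Tracing schedule C:
step 1: T2 LOAD ⇒ load; ctr=0 reg=0
step 2: T0 LOAD ⇒ load; ctr=0 reg=0
step 3: T2 CAS ⇒ ok; ctr=1 reg=0
step 4: T1 LOAD ⇒ load; ctr=1 reg=1
step 5: T0 CAS ⇒ retry; ctr=1 reg=0
step 6: T2 LOAD ⇒ load; ctr=1 reg=1
step 7: T2 CAS ⇒ ok; ctr=2 reg=1
step 8: T1 CAS ⇒ retry; ctr=2 reg=1

C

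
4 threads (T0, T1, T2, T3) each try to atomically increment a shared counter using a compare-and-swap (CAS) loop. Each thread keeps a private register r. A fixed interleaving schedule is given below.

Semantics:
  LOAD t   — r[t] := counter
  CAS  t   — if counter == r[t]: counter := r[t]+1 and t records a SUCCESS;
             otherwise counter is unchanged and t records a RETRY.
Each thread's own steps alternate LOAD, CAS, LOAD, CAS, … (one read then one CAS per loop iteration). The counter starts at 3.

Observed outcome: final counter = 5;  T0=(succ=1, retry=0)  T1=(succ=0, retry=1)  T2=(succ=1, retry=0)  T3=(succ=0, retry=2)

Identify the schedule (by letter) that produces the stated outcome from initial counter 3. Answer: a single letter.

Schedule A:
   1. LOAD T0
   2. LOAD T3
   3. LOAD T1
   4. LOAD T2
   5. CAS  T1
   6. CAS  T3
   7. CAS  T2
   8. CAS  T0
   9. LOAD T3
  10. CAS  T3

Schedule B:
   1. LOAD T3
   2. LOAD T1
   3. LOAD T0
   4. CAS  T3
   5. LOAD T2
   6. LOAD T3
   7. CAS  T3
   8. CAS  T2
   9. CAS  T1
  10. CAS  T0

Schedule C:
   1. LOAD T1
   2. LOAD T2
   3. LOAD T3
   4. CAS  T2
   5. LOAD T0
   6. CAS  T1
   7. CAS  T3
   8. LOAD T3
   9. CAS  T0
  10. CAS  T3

C

Tracing schedule C:
T1 LOAD — after: cnt=3, r=3 — load
T2 LOAD — after: cnt=3, r=3 — load
T3 LOAD — after: cnt=3, r=3 — load
T2 CAS — after: cnt=4, r=3 — ok
T0 LOAD — after: cnt=4, r=4 — load
T1 CAS — after: cnt=4, r=3 — retry
T3 CAS — after: cnt=4, r=3 — retry
T3 LOAD — after: cnt=4, r=4 — load
T0 CAS — after: cnt=5, r=4 — ok
T3 CAS — after: cnt=5, r=4 — retry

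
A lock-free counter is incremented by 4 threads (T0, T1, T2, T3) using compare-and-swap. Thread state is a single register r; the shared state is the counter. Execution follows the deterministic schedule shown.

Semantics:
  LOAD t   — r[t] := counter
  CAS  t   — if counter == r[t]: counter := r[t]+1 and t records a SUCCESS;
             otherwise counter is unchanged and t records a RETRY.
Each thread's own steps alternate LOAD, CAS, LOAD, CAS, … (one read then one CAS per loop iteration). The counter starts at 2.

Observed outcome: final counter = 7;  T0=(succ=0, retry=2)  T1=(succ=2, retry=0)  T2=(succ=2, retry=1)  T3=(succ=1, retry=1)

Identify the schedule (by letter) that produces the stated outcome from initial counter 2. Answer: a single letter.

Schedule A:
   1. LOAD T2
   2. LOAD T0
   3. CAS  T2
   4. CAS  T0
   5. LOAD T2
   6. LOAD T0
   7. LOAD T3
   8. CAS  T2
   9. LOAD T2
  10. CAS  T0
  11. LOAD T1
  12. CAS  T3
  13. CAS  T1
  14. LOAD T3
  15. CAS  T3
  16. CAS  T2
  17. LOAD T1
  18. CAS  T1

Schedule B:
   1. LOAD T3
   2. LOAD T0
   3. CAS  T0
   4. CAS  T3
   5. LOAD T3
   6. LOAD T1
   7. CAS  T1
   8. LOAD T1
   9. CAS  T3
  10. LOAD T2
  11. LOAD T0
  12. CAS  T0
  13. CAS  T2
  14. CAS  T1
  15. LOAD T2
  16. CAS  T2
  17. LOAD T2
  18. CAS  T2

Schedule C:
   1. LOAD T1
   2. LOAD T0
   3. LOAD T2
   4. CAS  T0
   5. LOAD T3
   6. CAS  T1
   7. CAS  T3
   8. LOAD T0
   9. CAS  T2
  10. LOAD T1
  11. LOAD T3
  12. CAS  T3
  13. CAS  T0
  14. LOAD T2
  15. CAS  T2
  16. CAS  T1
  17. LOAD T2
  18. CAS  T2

Simulating candidate A:
T2 LOAD — after: cnt=2, r=2 — load
T0 LOAD — after: cnt=2, r=2 — load
T2 CAS — after: cnt=3, r=2 — ok
T0 CAS — after: cnt=3, r=2 — retry
T2 LOAD — after: cnt=3, r=3 — load
T0 LOAD — after: cnt=3, r=3 — load
T3 LOAD — after: cnt=3, r=3 — load
T2 CAS — after: cnt=4, r=3 — ok
T2 LOAD — after: cnt=4, r=4 — load
T0 CAS — after: cnt=4, r=3 — retry
T1 LOAD — after: cnt=4, r=4 — load
T3 CAS — after: cnt=4, r=3 — retry
T1 CAS — after: cnt=5, r=4 — ok
T3 LOAD — after: cnt=5, r=5 — load
T3 CAS — after: cnt=6, r=5 — ok
T2 CAS — after: cnt=6, r=4 — retry
T1 LOAD — after: cnt=6, r=6 — load
T1 CAS — after: cnt=7, r=6 — ok

A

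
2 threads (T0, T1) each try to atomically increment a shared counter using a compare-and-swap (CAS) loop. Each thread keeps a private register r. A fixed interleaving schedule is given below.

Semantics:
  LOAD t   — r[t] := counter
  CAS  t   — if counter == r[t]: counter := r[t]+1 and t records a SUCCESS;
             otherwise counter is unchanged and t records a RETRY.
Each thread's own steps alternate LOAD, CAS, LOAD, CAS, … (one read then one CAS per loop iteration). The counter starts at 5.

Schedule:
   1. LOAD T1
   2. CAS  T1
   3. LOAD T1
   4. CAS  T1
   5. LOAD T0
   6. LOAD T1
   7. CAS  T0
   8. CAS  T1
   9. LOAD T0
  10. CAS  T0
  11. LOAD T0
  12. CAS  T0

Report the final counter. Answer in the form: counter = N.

counter = 10

#1 T1 reads 5
#2 T1 CAS(5→6) writes; counter now 6
#3 T1 reads 6
#4 T1 CAS(6→7) writes; counter now 7
#5 T0 reads 7
#6 T1 reads 7
#7 T0 CAS(7→8) writes; counter now 8
#8 T1 CAS(7→8) fails; counter now 8
#9 T0 reads 8
#10 T0 CAS(8→9) writes; counter now 9
#11 T0 reads 9
#12 T0 CAS(9→10) writes; counter now 10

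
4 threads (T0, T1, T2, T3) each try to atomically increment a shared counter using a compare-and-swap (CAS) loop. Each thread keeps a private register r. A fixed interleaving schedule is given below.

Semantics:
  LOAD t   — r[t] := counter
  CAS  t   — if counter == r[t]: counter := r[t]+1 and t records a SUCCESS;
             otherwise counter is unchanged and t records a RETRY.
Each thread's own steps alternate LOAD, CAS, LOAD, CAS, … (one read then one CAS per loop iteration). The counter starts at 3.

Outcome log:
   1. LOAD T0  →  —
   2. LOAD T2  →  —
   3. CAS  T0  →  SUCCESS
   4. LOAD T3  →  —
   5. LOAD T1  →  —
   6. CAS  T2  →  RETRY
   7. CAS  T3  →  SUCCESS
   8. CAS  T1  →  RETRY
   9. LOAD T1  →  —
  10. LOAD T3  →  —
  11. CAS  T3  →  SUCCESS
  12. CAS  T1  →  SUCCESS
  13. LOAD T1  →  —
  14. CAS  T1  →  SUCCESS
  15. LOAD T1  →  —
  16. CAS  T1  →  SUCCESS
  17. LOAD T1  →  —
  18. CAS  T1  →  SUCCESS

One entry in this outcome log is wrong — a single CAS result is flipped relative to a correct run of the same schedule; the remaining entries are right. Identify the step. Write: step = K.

step = 12

Correct run:
#1 T0 reads 3
#2 T2 reads 3
#3 T0 CAS(3→4) writes; counter now 4
#4 T3 reads 4
#5 T1 reads 4
#6 T2 CAS(3→4) fails; counter now 4
#7 T3 CAS(4→5) writes; counter now 5
#8 T1 CAS(4→5) fails; counter now 5
#9 T1 reads 5
#10 T3 reads 5
#11 T3 CAS(5→6) writes; counter now 6
#12 T1 CAS(5→6) fails; counter now 6
#13 T1 reads 6
#14 T1 CAS(6→7) writes; counter now 7
#15 T1 reads 7
#16 T1 CAS(7→8) writes; counter now 8
#17 T1 reads 8
#18 T1 CAS(8→9) writes; counter now 9
Log disagrees first at step 12.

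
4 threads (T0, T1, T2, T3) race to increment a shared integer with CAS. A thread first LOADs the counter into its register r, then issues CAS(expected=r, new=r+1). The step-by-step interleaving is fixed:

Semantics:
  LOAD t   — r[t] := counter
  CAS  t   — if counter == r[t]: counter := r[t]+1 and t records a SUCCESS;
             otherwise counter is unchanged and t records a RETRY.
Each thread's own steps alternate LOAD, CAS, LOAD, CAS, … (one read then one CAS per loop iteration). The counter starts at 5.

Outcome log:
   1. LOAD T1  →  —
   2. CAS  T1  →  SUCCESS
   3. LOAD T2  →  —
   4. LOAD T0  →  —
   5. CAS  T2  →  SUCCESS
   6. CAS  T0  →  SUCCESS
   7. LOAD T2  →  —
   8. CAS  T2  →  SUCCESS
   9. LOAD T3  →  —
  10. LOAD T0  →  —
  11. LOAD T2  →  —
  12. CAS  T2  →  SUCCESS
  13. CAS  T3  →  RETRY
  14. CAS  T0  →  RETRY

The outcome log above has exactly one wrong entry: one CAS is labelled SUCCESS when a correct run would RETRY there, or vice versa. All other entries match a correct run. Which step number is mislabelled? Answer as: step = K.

step = 6

Re-executing:
   1) LOAD T1:  M=5  r_T1=5
   2) CAS  T1:  M=6  r_T1=5 ✓
   3) LOAD T2:  M=6  r_T2=6
   4) LOAD T0:  M=6  r_T0=6
   5) CAS  T2:  M=7  r_T2=6 ✓
   6) CAS  T0:  M=7  r_T0=6 ✗
   7) LOAD T2:  M=7  r_T2=7
   8) CAS  T2:  M=8  r_T2=7 ✓
   9) LOAD T3:  M=8  r_T3=8
  10) LOAD T0:  M=8  r_T0=8
  11) LOAD T2:  M=8  r_T2=8
  12) CAS  T2:  M=9  r_T2=8 ✓
  13) CAS  T3:  M=9  r_T3=8 ✗
  14) CAS  T0:  M=9  r_T0=8 ✗
Flip is step 6.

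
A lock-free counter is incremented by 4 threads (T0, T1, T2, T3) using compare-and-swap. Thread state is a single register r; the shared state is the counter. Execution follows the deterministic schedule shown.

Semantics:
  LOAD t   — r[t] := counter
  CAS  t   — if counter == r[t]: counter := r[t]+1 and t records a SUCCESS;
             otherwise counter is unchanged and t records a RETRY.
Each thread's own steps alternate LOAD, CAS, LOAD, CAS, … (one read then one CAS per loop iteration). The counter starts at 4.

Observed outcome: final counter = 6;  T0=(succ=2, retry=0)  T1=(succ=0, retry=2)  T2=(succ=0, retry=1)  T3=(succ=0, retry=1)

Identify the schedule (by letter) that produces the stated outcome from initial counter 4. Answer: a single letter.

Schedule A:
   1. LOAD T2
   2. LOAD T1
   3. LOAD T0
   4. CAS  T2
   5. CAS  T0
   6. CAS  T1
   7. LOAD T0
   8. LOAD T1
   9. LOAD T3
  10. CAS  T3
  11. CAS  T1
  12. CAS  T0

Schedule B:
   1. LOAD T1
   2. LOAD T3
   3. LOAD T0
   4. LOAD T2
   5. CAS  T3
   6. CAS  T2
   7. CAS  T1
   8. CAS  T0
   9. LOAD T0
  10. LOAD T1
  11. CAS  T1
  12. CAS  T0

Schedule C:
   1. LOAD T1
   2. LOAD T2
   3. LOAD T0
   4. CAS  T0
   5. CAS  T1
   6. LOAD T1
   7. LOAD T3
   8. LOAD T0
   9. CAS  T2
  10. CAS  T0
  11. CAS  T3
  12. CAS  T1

C

Tracing schedule C:
T1 LOAD — after: cnt=4, r=4 — load
T2 LOAD — after: cnt=4, r=4 — load
T0 LOAD — after: cnt=4, r=4 — load
T0 CAS — after: cnt=5, r=4 — ok
T1 CAS — after: cnt=5, r=4 — retry
T1 LOAD — after: cnt=5, r=5 — load
T3 LOAD — after: cnt=5, r=5 — load
T0 LOAD — after: cnt=5, r=5 — load
T2 CAS — after: cnt=5, r=4 — retry
T0 CAS — after: cnt=6, r=5 — ok
T3 CAS — after: cnt=6, r=5 — retry
T1 CAS — after: cnt=6, r=5 — retry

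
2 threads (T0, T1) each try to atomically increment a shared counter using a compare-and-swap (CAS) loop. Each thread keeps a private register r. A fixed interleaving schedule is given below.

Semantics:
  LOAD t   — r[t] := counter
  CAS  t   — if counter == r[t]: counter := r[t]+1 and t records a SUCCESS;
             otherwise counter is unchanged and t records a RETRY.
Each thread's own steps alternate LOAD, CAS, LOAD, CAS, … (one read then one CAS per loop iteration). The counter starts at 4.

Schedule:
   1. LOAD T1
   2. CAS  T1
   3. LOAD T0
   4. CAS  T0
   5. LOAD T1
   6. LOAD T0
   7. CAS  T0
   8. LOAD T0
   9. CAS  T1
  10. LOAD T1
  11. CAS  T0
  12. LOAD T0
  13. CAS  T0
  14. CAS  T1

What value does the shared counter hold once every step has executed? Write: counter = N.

step 1: T1 LOAD ⇒ load; ctr=4 reg=4
step 2: T1 CAS ⇒ ok; ctr=5 reg=4
step 3: T0 LOAD ⇒ load; ctr=5 reg=5
step 4: T0 CAS ⇒ ok; ctr=6 reg=5
step 5: T1 LOAD ⇒ load; ctr=6 reg=6
step 6: T0 LOAD ⇒ load; ctr=6 reg=6
step 7: T0 CAS ⇒ ok; ctr=7 reg=6
step 8: T0 LOAD ⇒ load; ctr=7 reg=7
step 9: T1 CAS ⇒ retry; ctr=7 reg=6
step 10: T1 LOAD ⇒ load; ctr=7 reg=7
step 11: T0 CAS ⇒ ok; ctr=8 reg=7
step 12: T0 LOAD ⇒ load; ctr=8 reg=8
step 13: T0 CAS ⇒ ok; ctr=9 reg=8
step 14: T1 CAS ⇒ retry; ctr=9 reg=7

counter = 9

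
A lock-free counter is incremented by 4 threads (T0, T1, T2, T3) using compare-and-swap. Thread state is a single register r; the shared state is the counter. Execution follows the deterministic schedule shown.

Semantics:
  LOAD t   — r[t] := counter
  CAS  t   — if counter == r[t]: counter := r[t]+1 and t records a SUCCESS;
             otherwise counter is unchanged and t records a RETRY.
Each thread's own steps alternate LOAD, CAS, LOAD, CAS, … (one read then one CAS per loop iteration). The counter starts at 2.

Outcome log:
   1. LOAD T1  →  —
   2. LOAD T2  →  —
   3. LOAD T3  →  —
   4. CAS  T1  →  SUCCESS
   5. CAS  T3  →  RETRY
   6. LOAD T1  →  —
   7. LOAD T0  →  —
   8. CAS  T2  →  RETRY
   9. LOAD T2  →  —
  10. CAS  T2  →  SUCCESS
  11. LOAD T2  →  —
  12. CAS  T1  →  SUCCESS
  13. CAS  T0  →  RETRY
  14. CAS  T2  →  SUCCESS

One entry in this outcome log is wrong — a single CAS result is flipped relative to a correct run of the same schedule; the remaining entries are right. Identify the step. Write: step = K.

Correct run:
T1 LOAD — after: cnt=2, r=2 — load
T2 LOAD — after: cnt=2, r=2 — load
T3 LOAD — after: cnt=2, r=2 — load
T1 CAS — after: cnt=3, r=2 — ok
T3 CAS — after: cnt=3, r=2 — retry
T1 LOAD — after: cnt=3, r=3 — load
T0 LOAD — after: cnt=3, r=3 — load
T2 CAS — after: cnt=3, r=2 — retry
T2 LOAD — after: cnt=3, r=3 — load
T2 CAS — after: cnt=4, r=3 — ok
T2 LOAD — after: cnt=4, r=4 — load
T1 CAS — after: cnt=4, r=3 — retry
T0 CAS — after: cnt=4, r=3 — retry
T2 CAS — after: cnt=5, r=4 — ok
Mismatch at 12.

step = 12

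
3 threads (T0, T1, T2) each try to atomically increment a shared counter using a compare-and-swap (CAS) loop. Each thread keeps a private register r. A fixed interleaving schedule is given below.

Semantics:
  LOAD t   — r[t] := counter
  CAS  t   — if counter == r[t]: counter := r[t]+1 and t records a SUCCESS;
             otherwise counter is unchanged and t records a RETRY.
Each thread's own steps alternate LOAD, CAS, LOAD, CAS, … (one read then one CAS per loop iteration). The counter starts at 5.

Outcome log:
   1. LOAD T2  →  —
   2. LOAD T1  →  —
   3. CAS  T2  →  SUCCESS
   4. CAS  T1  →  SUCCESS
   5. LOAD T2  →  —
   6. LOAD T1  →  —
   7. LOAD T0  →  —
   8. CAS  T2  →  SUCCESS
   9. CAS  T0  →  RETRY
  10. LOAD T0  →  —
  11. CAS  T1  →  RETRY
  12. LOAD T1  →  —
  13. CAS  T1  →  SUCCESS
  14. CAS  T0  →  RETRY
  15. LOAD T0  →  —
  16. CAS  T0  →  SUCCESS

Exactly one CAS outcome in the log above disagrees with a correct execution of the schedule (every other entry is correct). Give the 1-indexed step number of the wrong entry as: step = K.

step = 4

Re-executing:
[1] T2.load  rd  (counter 5, T2.r 5)
[2] T1.load  rd  (counter 5, T1.r 5)
[3] T2.cas  hit  (counter 6, T2.r 5)
[4] T1.cas  miss  (counter 6, T1.r 5)
[5] T2.load  rd  (counter 6, T2.r 6)
[6] T1.load  rd  (counter 6, T1.r 6)
[7] T0.load  rd  (counter 6, T0.r 6)
[8] T2.cas  hit  (counter 7, T2.r 6)
[9] T0.cas  miss  (counter 7, T0.r 6)
[10] T0.load  rd  (counter 7, T0.r 7)
[11] T1.cas  miss  (counter 7, T1.r 6)
[12] T1.load  rd  (counter 7, T1.r 7)
[13] T1.cas  hit  (counter 8, T1.r 7)
[14] T0.cas  miss  (counter 8, T0.r 7)
[15] T0.load  rd  (counter 8, T0.r 8)
[16] T0.cas  hit  (counter 9, T0.r 8)
Log disagrees first at step 4.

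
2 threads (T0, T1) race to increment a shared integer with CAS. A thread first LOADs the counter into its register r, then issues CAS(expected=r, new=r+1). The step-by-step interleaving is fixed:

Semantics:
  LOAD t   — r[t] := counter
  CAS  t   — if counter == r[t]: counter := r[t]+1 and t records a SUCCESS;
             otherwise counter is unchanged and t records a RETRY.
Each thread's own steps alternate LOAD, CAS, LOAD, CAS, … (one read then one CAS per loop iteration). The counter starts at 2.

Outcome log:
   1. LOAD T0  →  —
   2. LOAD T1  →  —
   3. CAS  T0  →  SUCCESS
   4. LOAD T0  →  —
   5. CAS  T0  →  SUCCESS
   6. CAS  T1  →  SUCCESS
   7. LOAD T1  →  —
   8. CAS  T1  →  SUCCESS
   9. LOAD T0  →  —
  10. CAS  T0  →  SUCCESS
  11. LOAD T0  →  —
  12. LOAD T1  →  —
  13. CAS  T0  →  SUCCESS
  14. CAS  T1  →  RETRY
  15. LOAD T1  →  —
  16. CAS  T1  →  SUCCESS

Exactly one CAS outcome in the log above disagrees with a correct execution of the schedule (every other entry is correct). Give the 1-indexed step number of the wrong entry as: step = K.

Reference trace:
T0 LOAD — after: cnt=2, r=2 — load
T1 LOAD — after: cnt=2, r=2 — load
T0 CAS — after: cnt=3, r=2 — ok
T0 LOAD — after: cnt=3, r=3 — load
T0 CAS — after: cnt=4, r=3 — ok
T1 CAS — after: cnt=4, r=2 — retry
T1 LOAD — after: cnt=4, r=4 — load
T1 CAS — after: cnt=5, r=4 — ok
T0 LOAD — after: cnt=5, r=5 — load
T0 CAS — after: cnt=6, r=5 — ok
T0 LOAD — after: cnt=6, r=6 — load
T1 LOAD — after: cnt=6, r=6 — load
T0 CAS — after: cnt=7, r=6 — ok
T1 CAS — after: cnt=7, r=6 — retry
T1 LOAD — after: cnt=7, r=7 — load
T1 CAS — after: cnt=8, r=7 — ok
Mismatch at 6.

step = 6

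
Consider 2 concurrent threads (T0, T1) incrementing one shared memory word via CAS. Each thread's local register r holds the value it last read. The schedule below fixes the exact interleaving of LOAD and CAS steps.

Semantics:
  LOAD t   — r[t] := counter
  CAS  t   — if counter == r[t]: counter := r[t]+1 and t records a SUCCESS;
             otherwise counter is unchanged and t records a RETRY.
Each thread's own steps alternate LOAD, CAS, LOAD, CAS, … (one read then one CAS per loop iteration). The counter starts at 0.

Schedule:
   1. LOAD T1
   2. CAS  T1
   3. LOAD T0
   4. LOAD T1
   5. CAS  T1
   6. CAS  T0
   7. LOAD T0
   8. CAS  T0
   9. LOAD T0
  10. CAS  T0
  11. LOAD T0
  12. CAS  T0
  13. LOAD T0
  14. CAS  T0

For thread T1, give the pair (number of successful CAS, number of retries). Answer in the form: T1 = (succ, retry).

T1 = (2, 0)

T1 LOAD — after: cnt=0, r=0 — load
T1 CAS — after: cnt=1, r=0 — ok
T0 LOAD — after: cnt=1, r=1 — load
T1 LOAD — after: cnt=1, r=1 — load
T1 CAS — after: cnt=2, r=1 — ok
T0 CAS — after: cnt=2, r=1 — retry
T0 LOAD — after: cnt=2, r=2 — load
T0 CAS — after: cnt=3, r=2 — ok
T0 LOAD — after: cnt=3, r=3 — load
T0 CAS — after: cnt=4, r=3 — ok
T0 LOAD — after: cnt=4, r=4 — load
T0 CAS — after: cnt=5, r=4 — ok
T0 LOAD — after: cnt=5, r=5 — load
T0 CAS — after: cnt=6, r=5 — ok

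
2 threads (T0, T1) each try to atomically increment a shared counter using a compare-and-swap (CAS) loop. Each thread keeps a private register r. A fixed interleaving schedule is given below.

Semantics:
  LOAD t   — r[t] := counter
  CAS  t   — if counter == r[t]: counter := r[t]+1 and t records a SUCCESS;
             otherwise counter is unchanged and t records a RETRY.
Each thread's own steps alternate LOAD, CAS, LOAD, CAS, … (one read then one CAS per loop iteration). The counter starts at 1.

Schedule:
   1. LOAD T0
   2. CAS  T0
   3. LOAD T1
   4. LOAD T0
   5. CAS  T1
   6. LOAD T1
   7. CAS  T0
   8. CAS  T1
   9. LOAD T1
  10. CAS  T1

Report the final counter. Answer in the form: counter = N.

1. LOAD T0 → mem=1 r[T0]=1 [LOAD]
2. CAS T0 → mem=2 r[T0]=1 [OK]
3. LOAD T1 → mem=2 r[T1]=2 [LOAD]
4. LOAD T0 → mem=2 r[T0]=2 [LOAD]
5. CAS T1 → mem=3 r[T1]=2 [OK]
6. LOAD T1 → mem=3 r[T1]=3 [LOAD]
7. CAS T0 → mem=3 r[T0]=2 [RETRY]
8. CAS T1 → mem=4 r[T1]=3 [OK]
9. LOAD T1 → mem=4 r[T1]=4 [LOAD]
10. CAS T1 → mem=5 r[T1]=4 [OK]

counter = 5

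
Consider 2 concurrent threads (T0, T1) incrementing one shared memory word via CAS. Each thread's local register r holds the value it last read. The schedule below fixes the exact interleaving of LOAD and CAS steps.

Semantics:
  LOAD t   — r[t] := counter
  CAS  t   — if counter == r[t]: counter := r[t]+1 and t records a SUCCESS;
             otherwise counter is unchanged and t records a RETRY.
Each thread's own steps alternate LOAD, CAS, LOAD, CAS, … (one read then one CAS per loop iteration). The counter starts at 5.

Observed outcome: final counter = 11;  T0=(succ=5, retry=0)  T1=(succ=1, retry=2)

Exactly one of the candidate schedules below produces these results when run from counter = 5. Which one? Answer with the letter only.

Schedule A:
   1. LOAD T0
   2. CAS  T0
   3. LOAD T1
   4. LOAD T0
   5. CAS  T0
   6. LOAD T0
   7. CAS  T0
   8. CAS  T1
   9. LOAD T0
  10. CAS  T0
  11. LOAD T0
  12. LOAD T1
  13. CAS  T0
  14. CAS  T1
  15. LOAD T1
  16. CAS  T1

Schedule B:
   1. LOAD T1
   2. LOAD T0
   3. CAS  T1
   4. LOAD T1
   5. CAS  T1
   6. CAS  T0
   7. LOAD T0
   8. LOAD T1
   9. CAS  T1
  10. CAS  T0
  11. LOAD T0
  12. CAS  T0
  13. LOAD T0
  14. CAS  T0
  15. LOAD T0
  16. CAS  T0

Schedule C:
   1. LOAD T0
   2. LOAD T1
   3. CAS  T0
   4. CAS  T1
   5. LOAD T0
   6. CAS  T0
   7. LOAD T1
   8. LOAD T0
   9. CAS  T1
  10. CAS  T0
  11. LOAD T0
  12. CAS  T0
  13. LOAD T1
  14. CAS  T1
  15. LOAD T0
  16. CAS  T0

A

Simulating candidate A:
#1 T0 reads 5
#2 T0 CAS(5→6) writes; counter now 6
#3 T1 reads 6
#4 T0 reads 6
#5 T0 CAS(6→7) writes; counter now 7
#6 T0 reads 7
#7 T0 CAS(7→8) writes; counter now 8
#8 T1 CAS(6→7) fails; counter now 8
#9 T0 reads 8
#10 T0 CAS(8→9) writes; counter now 9
#11 T0 reads 9
#12 T1 reads 9
#13 T0 CAS(9→10) writes; counter now 10
#14 T1 CAS(9→10) fails; counter now 10
#15 T1 reads 10
#16 T1 CAS(10→11) writes; counter now 11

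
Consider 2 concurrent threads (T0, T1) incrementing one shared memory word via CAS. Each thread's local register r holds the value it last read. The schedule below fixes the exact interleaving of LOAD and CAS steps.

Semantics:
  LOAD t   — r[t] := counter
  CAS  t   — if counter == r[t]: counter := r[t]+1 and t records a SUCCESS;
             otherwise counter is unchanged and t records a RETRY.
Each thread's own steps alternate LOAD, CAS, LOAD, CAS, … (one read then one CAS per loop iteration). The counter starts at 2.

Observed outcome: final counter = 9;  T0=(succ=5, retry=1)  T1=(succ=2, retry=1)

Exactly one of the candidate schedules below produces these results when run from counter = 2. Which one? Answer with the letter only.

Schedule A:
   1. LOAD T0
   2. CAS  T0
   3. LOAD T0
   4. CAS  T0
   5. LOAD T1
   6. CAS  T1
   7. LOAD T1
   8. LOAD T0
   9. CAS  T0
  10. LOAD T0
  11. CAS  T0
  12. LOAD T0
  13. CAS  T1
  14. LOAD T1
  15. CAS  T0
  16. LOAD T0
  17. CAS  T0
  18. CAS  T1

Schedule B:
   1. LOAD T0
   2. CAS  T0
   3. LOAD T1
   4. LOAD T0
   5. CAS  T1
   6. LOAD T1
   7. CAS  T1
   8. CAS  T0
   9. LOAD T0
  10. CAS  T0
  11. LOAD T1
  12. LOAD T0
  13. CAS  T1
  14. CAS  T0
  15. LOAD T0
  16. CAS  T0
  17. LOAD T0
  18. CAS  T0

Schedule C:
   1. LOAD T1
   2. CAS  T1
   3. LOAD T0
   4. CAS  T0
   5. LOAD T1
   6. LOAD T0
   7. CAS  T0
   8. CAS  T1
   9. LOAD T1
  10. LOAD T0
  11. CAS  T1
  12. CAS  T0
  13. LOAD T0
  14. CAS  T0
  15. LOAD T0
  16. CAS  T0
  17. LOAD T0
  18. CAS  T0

C

Tracing schedule C:
#1 T1 reads 2
#2 T1 CAS(2→3) writes; counter now 3
#3 T0 reads 3
#4 T0 CAS(3→4) writes; counter now 4
#5 T1 reads 4
#6 T0 reads 4
#7 T0 CAS(4→5) writes; counter now 5
#8 T1 CAS(4→5) fails; counter now 5
#9 T1 reads 5
#10 T0 reads 5
#11 T1 CAS(5→6) writes; counter now 6
#12 T0 CAS(5→6) fails; counter now 6
#13 T0 reads 6
#14 T0 CAS(6→7) writes; counter now 7
#15 T0 reads 7
#16 T0 CAS(7→8) writes; counter now 8
#17 T0 reads 8
#18 T0 CAS(8→9) writes; counter now 9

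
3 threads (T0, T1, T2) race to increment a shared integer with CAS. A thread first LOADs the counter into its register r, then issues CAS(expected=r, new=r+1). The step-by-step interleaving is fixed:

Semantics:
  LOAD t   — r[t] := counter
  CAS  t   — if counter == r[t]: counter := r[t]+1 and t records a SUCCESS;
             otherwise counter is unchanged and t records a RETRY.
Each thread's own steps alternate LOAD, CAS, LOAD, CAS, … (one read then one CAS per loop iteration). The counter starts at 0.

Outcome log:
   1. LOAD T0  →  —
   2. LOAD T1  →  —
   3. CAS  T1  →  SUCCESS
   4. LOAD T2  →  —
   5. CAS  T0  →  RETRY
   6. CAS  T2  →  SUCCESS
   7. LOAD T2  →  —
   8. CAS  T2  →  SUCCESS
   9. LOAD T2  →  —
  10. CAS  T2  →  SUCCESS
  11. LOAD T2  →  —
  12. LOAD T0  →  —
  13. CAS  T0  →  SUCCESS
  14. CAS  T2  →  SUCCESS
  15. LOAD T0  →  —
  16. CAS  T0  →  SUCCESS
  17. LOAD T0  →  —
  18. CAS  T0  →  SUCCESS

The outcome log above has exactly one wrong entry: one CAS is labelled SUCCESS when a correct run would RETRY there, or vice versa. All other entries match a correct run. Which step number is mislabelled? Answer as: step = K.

step = 14

Reference trace:
step 1: T0 LOAD ⇒ load; ctr=0 reg=0
step 2: T1 LOAD ⇒ load; ctr=0 reg=0
step 3: T1 CAS ⇒ ok; ctr=1 reg=0
step 4: T2 LOAD ⇒ load; ctr=1 reg=1
step 5: T0 CAS ⇒ retry; ctr=1 reg=0
step 6: T2 CAS ⇒ ok; ctr=2 reg=1
step 7: T2 LOAD ⇒ load; ctr=2 reg=2
step 8: T2 CAS ⇒ ok; ctr=3 reg=2
step 9: T2 LOAD ⇒ load; ctr=3 reg=3
step 10: T2 CAS ⇒ ok; ctr=4 reg=3
step 11: T2 LOAD ⇒ load; ctr=4 reg=4
step 12: T0 LOAD ⇒ load; ctr=4 reg=4
step 13: T0 CAS ⇒ ok; ctr=5 reg=4
step 14: T2 CAS ⇒ retry; ctr=5 reg=4
step 15: T0 LOAD ⇒ load; ctr=5 reg=5
step 16: T0 CAS ⇒ ok; ctr=6 reg=5
step 17: T0 LOAD ⇒ load; ctr=6 reg=6
step 18: T0 CAS ⇒ ok; ctr=7 reg=6
Mismatch at 14.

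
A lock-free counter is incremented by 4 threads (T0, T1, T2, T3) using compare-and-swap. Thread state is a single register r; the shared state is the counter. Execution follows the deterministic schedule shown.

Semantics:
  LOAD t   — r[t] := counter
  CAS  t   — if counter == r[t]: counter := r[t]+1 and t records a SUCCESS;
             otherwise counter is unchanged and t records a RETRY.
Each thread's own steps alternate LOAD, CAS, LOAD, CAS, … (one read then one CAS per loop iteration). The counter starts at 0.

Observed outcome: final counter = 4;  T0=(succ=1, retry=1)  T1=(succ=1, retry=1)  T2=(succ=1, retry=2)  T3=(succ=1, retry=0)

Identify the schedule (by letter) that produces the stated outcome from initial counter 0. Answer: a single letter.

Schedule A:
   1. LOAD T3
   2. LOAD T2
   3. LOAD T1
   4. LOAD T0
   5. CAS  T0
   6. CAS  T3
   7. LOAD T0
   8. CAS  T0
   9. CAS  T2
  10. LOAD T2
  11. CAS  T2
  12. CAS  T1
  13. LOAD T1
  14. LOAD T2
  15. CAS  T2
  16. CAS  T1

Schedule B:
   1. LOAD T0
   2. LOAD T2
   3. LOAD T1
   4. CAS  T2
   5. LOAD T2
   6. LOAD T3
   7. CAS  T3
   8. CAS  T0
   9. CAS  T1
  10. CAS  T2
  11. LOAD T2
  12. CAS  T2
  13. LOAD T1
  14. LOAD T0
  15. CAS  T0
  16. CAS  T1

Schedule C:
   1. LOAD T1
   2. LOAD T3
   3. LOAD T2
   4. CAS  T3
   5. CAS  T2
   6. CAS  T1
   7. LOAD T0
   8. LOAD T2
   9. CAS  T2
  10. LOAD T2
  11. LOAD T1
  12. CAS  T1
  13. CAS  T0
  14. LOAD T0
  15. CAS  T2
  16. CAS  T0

C

Simulating candidate C:
   1) LOAD T1:  M=0  r_T1=0
   2) LOAD T3:  M=0  r_T3=0
   3) LOAD T2:  M=0  r_T2=0
   4) CAS  T3:  M=1  r_T3=0 ✓
   5) CAS  T2:  M=1  r_T2=0 ✗
   6) CAS  T1:  M=1  r_T1=0 ✗
   7) LOAD T0:  M=1  r_T0=1
   8) LOAD T2:  M=1  r_T2=1
   9) CAS  T2:  M=2  r_T2=1 ✓
  10) LOAD T2:  M=2  r_T2=2
  11) LOAD T1:  M=2  r_T1=2
  12) CAS  T1:  M=3  r_T1=2 ✓
  13) CAS  T0:  M=3  r_T0=1 ✗
  14) LOAD T0:  M=3  r_T0=3
  15) CAS  T2:  M=3  r_T2=2 ✗
  16) CAS  T0:  M=4  r_T0=3 ✓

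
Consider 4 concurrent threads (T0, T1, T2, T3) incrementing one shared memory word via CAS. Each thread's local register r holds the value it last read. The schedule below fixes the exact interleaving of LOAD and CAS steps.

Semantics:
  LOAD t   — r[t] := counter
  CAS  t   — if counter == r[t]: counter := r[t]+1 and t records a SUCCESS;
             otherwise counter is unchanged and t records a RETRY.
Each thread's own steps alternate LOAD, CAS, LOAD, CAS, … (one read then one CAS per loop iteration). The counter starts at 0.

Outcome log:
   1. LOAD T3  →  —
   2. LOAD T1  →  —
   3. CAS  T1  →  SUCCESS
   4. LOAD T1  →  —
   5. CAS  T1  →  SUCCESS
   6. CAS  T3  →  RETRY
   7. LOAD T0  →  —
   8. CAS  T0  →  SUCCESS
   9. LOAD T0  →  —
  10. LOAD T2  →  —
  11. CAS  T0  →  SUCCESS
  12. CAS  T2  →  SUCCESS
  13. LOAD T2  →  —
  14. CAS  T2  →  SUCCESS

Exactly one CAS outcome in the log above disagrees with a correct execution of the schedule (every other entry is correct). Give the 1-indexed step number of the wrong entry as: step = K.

Reference trace:
step 1: T3 LOAD ⇒ load; ctr=0 reg=0
step 2: T1 LOAD ⇒ load; ctr=0 reg=0
step 3: T1 CAS ⇒ ok; ctr=1 reg=0
step 4: T1 LOAD ⇒ load; ctr=1 reg=1
step 5: T1 CAS ⇒ ok; ctr=2 reg=1
step 6: T3 CAS ⇒ retry; ctr=2 reg=0
step 7: T0 LOAD ⇒ load; ctr=2 reg=2
step 8: T0 CAS ⇒ ok; ctr=3 reg=2
step 9: T0 LOAD ⇒ load; ctr=3 reg=3
step 10: T2 LOAD ⇒ load; ctr=3 reg=3
step 11: T0 CAS ⇒ ok; ctr=4 reg=3
step 12: T2 CAS ⇒ retry; ctr=4 reg=3
step 13: T2 LOAD ⇒ load; ctr=4 reg=4
step 14: T2 CAS ⇒ ok; ctr=5 reg=4
Mismatch at 12.

step = 12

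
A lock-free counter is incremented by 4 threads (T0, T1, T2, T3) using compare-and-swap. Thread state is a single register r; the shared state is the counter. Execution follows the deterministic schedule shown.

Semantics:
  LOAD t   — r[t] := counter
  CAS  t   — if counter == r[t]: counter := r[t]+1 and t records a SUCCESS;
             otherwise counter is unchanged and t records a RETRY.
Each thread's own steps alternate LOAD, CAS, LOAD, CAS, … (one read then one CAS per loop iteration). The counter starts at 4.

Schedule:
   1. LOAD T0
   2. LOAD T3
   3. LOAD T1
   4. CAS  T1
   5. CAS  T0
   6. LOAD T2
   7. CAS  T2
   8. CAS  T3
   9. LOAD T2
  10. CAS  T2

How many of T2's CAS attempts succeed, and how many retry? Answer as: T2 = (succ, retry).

1. LOAD T0 → mem=4 r[T0]=4 [LOAD]
2. LOAD T3 → mem=4 r[T3]=4 [LOAD]
3. LOAD T1 → mem=4 r[T1]=4 [LOAD]
4. CAS T1 → mem=5 r[T1]=4 [OK]
5. CAS T0 → mem=5 r[T0]=4 [RETRY]
6. LOAD T2 → mem=5 r[T2]=5 [LOAD]
7. CAS T2 → mem=6 r[T2]=5 [OK]
8. CAS T3 → mem=6 r[T3]=4 [RETRY]
9. LOAD T2 → mem=6 r[T2]=6 [LOAD]
10. CAS T2 → mem=7 r[T2]=6 [OK]

T2 = (2, 0)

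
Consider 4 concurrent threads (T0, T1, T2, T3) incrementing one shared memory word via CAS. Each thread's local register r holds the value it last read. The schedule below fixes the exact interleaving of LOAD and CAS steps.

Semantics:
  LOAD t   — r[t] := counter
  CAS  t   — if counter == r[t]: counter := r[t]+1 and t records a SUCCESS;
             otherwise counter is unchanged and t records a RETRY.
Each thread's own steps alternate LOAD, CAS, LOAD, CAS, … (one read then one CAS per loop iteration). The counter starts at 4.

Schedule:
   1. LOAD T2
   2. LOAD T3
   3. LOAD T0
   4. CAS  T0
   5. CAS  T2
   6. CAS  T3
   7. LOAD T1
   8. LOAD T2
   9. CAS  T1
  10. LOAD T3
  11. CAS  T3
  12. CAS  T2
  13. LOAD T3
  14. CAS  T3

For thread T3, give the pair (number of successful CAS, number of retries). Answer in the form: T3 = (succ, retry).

T3 = (2, 1)

#1 T2 reads 4
#2 T3 reads 4
#3 T0 reads 4
#4 T0 CAS(4→5) writes; counter now 5
#5 T2 CAS(4→5) fails; counter now 5
#6 T3 CAS(4→5) fails; counter now 5
#7 T1 reads 5
#8 T2 reads 5
#9 T1 CAS(5→6) writes; counter now 6
#10 T3 reads 6
#11 T3 CAS(6→7) writes; counter now 7
#12 T2 CAS(5→6) fails; counter now 7
#13 T3 reads 7
#14 T3 CAS(7→8) writes; counter now 8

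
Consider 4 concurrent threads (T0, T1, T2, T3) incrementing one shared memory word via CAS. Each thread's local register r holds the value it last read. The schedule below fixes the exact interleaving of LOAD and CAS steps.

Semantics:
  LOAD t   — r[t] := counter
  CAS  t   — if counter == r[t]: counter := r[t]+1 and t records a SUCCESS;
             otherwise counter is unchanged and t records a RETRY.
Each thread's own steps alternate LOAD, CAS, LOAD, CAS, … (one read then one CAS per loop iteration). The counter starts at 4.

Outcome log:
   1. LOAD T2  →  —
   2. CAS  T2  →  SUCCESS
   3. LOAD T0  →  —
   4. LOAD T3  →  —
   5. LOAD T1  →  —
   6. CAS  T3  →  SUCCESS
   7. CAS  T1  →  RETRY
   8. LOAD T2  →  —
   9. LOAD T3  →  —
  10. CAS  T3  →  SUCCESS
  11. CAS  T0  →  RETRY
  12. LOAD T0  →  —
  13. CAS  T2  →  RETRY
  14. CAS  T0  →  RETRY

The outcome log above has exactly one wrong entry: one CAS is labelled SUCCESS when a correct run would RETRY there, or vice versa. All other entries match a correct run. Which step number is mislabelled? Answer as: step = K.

step = 14

Reference trace:
#1 T2 reads 4
#2 T2 CAS(4→5) writes; counter now 5
#3 T0 reads 5
#4 T3 reads 5
#5 T1 reads 5
#6 T3 CAS(5→6) writes; counter now 6
#7 T1 CAS(5→6) fails; counter now 6
#8 T2 reads 6
#9 T3 reads 6
#10 T3 CAS(6→7) writes; counter now 7
#11 T0 CAS(5→6) fails; counter now 7
#12 T0 reads 7
#13 T2 CAS(6→7) fails; counter now 7
#14 T0 CAS(7→8) writes; counter now 8
Mismatch at 14.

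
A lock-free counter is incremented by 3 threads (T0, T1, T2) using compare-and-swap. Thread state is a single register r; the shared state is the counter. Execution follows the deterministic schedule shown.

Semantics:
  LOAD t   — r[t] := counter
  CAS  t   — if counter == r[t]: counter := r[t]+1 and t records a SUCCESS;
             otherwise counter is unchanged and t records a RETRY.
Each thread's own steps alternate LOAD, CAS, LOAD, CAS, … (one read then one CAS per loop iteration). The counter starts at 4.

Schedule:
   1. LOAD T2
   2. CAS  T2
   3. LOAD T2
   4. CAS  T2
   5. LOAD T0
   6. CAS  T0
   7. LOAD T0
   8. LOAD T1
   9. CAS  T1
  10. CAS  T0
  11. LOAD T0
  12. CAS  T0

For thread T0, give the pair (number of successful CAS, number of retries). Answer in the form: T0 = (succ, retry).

[1] T2.load  rd  (counter 4, T2.r 4)
[2] T2.cas  hit  (counter 5, T2.r 4)
[3] T2.load  rd  (counter 5, T2.r 5)
[4] T2.cas  hit  (counter 6, T2.r 5)
[5] T0.load  rd  (counter 6, T0.r 6)
[6] T0.cas  hit  (counter 7, T0.r 6)
[7] T0.load  rd  (counter 7, T0.r 7)
[8] T1.load  rd  (counter 7, T1.r 7)
[9] T1.cas  hit  (counter 8, T1.r 7)
[10] T0.cas  miss  (counter 8, T0.r 7)
[11] T0.load  rd  (counter 8, T0.r 8)
[12] T0.cas  hit  (counter 9, T0.r 8)

T0 = (2, 1)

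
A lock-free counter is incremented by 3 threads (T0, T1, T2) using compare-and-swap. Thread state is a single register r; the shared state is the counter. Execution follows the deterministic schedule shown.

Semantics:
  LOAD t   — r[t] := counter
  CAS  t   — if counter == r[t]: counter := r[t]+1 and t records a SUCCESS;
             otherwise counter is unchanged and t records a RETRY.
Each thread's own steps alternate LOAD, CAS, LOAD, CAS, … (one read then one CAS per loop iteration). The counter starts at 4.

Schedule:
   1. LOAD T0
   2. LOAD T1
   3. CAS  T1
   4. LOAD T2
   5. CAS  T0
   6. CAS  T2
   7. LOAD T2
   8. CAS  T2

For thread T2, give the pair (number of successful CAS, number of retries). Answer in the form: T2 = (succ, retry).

T2 = (2, 0)

1. LOAD T0 → mem=4 r[T0]=4 [LOAD]
2. LOAD T1 → mem=4 r[T1]=4 [LOAD]
3. CAS T1 → mem=5 r[T1]=4 [OK]
4. LOAD T2 → mem=5 r[T2]=5 [LOAD]
5. CAS T0 → mem=5 r[T0]=4 [RETRY]
6. CAS T2 → mem=6 r[T2]=5 [OK]
7. LOAD T2 → mem=6 r[T2]=6 [LOAD]
8. CAS T2 → mem=7 r[T2]=6 [OK]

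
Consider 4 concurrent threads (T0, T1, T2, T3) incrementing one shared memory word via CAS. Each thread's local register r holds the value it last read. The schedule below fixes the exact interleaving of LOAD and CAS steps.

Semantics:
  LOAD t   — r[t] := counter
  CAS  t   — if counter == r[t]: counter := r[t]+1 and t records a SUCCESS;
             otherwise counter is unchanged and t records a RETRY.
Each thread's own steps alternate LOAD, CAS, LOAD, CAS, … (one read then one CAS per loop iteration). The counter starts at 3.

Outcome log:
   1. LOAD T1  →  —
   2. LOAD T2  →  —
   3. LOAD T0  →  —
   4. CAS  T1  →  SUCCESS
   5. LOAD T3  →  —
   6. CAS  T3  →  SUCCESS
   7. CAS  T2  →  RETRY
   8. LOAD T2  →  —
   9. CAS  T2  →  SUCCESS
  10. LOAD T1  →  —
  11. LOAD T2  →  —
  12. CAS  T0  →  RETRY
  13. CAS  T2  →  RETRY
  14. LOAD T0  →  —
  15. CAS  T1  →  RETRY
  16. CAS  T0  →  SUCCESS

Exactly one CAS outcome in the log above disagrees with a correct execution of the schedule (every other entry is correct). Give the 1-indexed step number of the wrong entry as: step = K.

Re-executing:
   1) LOAD T1:  M=3  r_T1=3
   2) LOAD T2:  M=3  r_T2=3
   3) LOAD T0:  M=3  r_T0=3
   4) CAS  T1:  M=4  r_T1=3 ✓
   5) LOAD T3:  M=4  r_T3=4
   6) CAS  T3:  M=5  r_T3=4 ✓
   7) CAS  T2:  M=5  r_T2=3 ✗
   8) LOAD T2:  M=5  r_T2=5
   9) CAS  T2:  M=6  r_T2=5 ✓
  10) LOAD T1:  M=6  r_T1=6
  11) LOAD T2:  M=6  r_T2=6
  12) CAS  T0:  M=6  r_T0=3 ✗
  13) CAS  T2:  M=7  r_T2=6 ✓
  14) LOAD T0:  M=7  r_T0=7
  15) CAS  T1:  M=7  r_T1=6 ✗
  16) CAS  T0:  M=8  r_T0=7 ✓
Log disagrees first at step 13.

step = 13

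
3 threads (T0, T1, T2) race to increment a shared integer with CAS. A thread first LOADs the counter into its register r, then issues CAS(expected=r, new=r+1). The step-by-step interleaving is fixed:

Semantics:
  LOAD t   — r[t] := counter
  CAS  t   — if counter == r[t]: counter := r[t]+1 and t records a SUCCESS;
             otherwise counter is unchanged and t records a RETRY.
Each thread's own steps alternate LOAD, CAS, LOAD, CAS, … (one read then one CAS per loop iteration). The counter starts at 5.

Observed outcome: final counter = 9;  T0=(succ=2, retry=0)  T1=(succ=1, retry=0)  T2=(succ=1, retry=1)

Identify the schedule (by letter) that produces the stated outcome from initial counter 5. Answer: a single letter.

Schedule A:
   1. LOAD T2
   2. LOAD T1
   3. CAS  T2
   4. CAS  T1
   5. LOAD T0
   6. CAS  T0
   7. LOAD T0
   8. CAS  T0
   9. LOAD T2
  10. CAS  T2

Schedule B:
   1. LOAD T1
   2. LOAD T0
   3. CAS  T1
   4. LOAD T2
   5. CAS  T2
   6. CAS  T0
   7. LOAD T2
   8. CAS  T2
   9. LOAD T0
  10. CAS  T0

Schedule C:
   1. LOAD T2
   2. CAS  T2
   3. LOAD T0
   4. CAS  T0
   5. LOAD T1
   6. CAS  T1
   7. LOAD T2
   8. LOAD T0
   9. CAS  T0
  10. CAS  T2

C

Run C:
#1 T2 reads 5
#2 T2 CAS(5→6) writes; counter now 6
#3 T0 reads 6
#4 T0 CAS(6→7) writes; counter now 7
#5 T1 reads 7
#6 T1 CAS(7→8) writes; counter now 8
#7 T2 reads 8
#8 T0 reads 8
#9 T0 CAS(8→9) writes; counter now 9
#10 T2 CAS(8→9) fails; counter now 9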